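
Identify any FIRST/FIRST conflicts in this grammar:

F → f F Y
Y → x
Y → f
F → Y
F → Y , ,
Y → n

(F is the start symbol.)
A FIRST/FIRST conflict occurs when two productions N → α and N → β for the same non-terminal have FIRST(α) ∩ FIRST(β) ≠ ∅ (with ε ∈ FIRST of a nullable right-hand side, so two nullable alternatives also conflict).

FIRST sets of the non-terminals at (or reachable through a nullable prefix from) the front of some alternative:
  FIRST(Y) = { 'f', 'n', 'x' }

Productions for F:
  F → f F Y: FIRST = { 'f' }
  F → Y: FIRST = { 'f', 'n', 'x' }
  F → Y , ,: FIRST = { 'f', 'n', 'x' }
Productions for Y:
  Y → x: FIRST = { 'x' }
  Y → f: FIRST = { 'f' }
  Y → n: FIRST = { 'n' }

Conflict for F: F → f F Y and F → Y
  Overlap: { 'f' }
Conflict for F: F → f F Y and F → Y , ,
  Overlap: { 'f' }
Conflict for F: F → Y and F → Y , ,
  Overlap: { 'f', 'n', 'x' }

Answer: Yes. F → f F Y / F → Y on { 'f' }; F → f F Y / F → Y ',' ',' on { 'f' }; F → Y / F → Y ',' ',' on { 'f', 'n', 'x' }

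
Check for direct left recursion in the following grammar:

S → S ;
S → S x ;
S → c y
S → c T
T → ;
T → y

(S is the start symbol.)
Yes, S is left-recursive

Direct left recursion occurs when N → N α for some non-terminal N (the right-hand side begins with the left-hand side itself).

S → S ;: LEFT RECURSIVE (starts with S)
S → S x ;: LEFT RECURSIVE (starts with S)
S → c y: starts with c
S → c T: starts with c
T → ;: starts with ';'
T → y: starts with y

The grammar has direct left recursion on: S.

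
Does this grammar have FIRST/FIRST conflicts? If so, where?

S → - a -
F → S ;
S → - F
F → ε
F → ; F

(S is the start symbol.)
FIRST sets of the non-terminals at (or reachable through a nullable prefix from) the front of some alternative:
  FIRST(S) = { '-' }

Productions for S:
  S → - a -: FIRST = { '-' }
  S → - F: FIRST = { '-' }
Productions for F:
  F → S ;: FIRST = { '-' }
  F → ε: FIRST = { ε }
  F → ; F: FIRST = { ';' }

Conflict for S: S → - a - and S → - F
  Overlap: { '-' }

Answer: Yes. S → '-' a '-' / S → '-' F on { '-' }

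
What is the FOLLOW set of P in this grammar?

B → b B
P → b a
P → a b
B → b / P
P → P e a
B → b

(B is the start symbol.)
{ $, 'e' }

To compute FOLLOW(P), find every occurrence of P on a right-hand side N → α P β: add FIRST(β) \ {ε}, and if β is empty or nullable also add FOLLOW(N). Iterate to a fixed point.

In B → b / P: P is at the end, add FOLLOW(B)
In P → P e a: P is followed by e a, add FIRST(e a) \ {ε} = { 'e' }

The FOLLOW sets referred to above (computed the same way, to a fixed point):
  FOLLOW(B) = { $ }

Taking the union: FOLLOW(P) = { $, 'e' }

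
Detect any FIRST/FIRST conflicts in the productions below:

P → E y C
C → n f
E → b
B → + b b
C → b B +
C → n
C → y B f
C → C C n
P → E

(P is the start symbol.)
FIRST sets of the non-terminals at (or reachable through a nullable prefix from) the front of some alternative:
  FIRST(E) = { 'b' }
  FIRST(C) = { 'b', 'n', 'y' }

Productions for P:
  P → E y C: FIRST = { 'b' }
  P → E: FIRST = { 'b' }
Productions for C:
  C → n f: FIRST = { 'n' }
  C → b B +: FIRST = { 'b' }
  C → n: FIRST = { 'n' }
  C → y B f: FIRST = { 'y' }
  C → C C n: FIRST = { 'b', 'n', 'y' }
E, B have only one production, so no FIRST/FIRST conflict is possible there.

Conflict for P: P → E y C and P → E
  Overlap: { 'b' }
Conflict for C: C → n f and C → n
  Overlap: { 'n' }
Conflict for C: C → n f and C → C C n
  Overlap: { 'n' }
Conflict for C: C → b B + and C → C C n
  Overlap: { 'b' }
Conflict for C: C → n and C → C C n
  Overlap: { 'n' }
Conflict for C: C → y B f and C → C C n
  Overlap: { 'y' }

Answer: Yes. P → E y C / P → E on { 'b' }; C → n f / C → n on { 'n' }; C → n f / C → C C n on { 'n' }; C → b B '+' / C → C C n on { 'b' }; C → n / C → C C n on { 'n' }; C → y B f / C → C C n on { 'y' }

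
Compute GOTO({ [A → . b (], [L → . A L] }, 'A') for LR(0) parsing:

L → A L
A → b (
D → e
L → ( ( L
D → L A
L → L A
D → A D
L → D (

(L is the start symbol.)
GOTO(I, 'A') = CLOSURE({ [A → αX.β] : [A → α.Xβ] ∈ I, X = 'A' })

Items with dot before 'A', with the dot advanced:
  [L → . A L] → [L → A . L]
Closure of the advanced items:
  [L → A . L] has the dot before L: add [L → . A L], [L → . ( ( L], [L → . L A], [L → . D (]
  [L → . A L] has the dot before A: add [A → . b (]
  [L → . D (] has the dot before D: add [D → . e], [D → . L A], [D → . A D]

GOTO = { [A → . b (], [D → . A D], [D → . L A], [D → . e], [L → . ( ( L], [L → . A L], [L → . D (], [L → . L A], [L → A . L] }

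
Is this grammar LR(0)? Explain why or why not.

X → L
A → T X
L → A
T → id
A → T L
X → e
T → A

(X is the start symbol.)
No. Reduce-reduce conflict: [L → A .] and [T → A .]

Augment with X' → X and build the canonical LR(0) collection (I0 = CLOSURE({[X' → . X]}), then GOTO on every symbol after a dot until no new states appear). It has 9 states:
  I0: { [A → . T L], [A → . T X], [L → . A], [T → . A], [T → . id], [X → . L], [X → . e], [X' → . X] }  — shift
  I1: { [L → A .], [T → A .] }  — 2 reduces
  I2: { [X → L .] }  — reduce
  I3: { [A → . T L], [A → . T X], [A → T . L], [A → T . X], [L → . A], [T → . A], [T → . id], [X → . L], [X → . e] }  — shift
  I4: { [X' → X .] }  — accept
  I5: { [X → e .] }  — reduce
  I6: { [T → id .] }  — reduce
  I7: { [A → T L .], [X → L .] }  — 2 reduces
  I8: { [A → T X .] }  — reduce

Conflict in state I1:
  Reduce-reduce conflict: [L → A .] and [T → A .]
So the grammar is NOT LR(0).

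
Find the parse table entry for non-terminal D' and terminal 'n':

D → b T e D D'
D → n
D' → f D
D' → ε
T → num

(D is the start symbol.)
To find M[D', 'n'], we find productions for D' where 'n' is in the predict set (PREDICT(N → α) = (FIRST(α) \ {ε}) ∪ (FOLLOW(N) if α ⇒* ε)).

Relevant sets:
  FOLLOW(D') = { $, 'f' }

D' → f D: PREDICT = { 'f' }
D' → ε: PREDICT = { $, 'f' }

M[D', 'n'] is empty (no production applies)

Answer: Empty (error entry)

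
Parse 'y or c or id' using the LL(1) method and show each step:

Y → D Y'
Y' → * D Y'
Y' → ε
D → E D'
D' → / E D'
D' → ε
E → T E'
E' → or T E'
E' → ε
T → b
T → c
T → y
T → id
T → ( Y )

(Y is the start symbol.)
Stack is shown with the top on the left.

Stack            Input           Action
---------------------------------------
Y $              y or c or id $  output Y → D Y'
D Y' $           y or c or id $  output D → E D'
E D' Y' $        y or c or id $  output E → T E'
T E' D' Y' $     y or c or id $  output T → y
y E' D' Y' $     y or c or id $  match 'y'
E' D' Y' $       or c or id $    output E' → or T E'
or T E' D' Y' $  or c or id $    match 'or'
T E' D' Y' $     c or id $       output T → c
c E' D' Y' $     c or id $       match 'c'
E' D' Y' $       or id $         output E' → or T E'
or T E' D' Y' $  or id $         match 'or'
T E' D' Y' $     id $            output T → id
id E' D' Y' $    id $            match 'id'
E' D' Y' $       $               output E' → ε
D' Y' $          $               output D' → ε
Y' $             $               output Y' → ε
$                $               accept

The string is accepted.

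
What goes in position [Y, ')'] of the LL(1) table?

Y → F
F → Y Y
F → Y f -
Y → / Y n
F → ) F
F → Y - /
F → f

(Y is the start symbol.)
To find M[Y, ')'], we find productions for Y where ')' is in the predict set (PREDICT(N → α) = (FIRST(α) \ {ε}) ∪ (FOLLOW(N) if α ⇒* ε)).

Relevant sets:
  FIRST(F) = { ')', '/', 'f' }

Y → F: PREDICT = { ')', '/', 'f' }
  ')' is in predict set, so this production goes in M[Y, ')']
Y → / Y n: PREDICT = { '/' }

M[Y, ')'] = Y → F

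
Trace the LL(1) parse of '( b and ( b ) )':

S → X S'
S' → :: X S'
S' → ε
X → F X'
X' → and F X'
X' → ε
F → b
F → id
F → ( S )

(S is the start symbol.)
LL(1) parsing maintains a stack (initially the start symbol over $) and the input. At each step: if the stack top is a terminal, match it against the current input token; if it is a non-terminal N, replace it with the RHS of M[N, lookahead] (the unique production whose predict set contains the lookahead).

Stack is shown with the top on the left.

Stack                      Input              Action
----------------------------------------------------
S $                        ( b and ( b ) ) $  output S → X S'
X S' $                     ( b and ( b ) ) $  output X → F X'
F X' S' $                  ( b and ( b ) ) $  output F → ( S )
( S ) X' S' $              ( b and ( b ) ) $  match '('
S ) X' S' $                b and ( b ) ) $    output S → X S'
X S' ) X' S' $             b and ( b ) ) $    output X → F X'
F X' S' ) X' S' $          b and ( b ) ) $    output F → b
b X' S' ) X' S' $          b and ( b ) ) $    match 'b'
X' S' ) X' S' $            and ( b ) ) $      output X' → and F X'
and F X' S' ) X' S' $      and ( b ) ) $      match 'and'
F X' S' ) X' S' $          ( b ) ) $          output F → ( S )
( S ) X' S' ) X' S' $      ( b ) ) $          match '('
S ) X' S' ) X' S' $        b ) ) $            output S → X S'
X S' ) X' S' ) X' S' $     b ) ) $            output X → F X'
F X' S' ) X' S' ) X' S' $  b ) ) $            output F → b
b X' S' ) X' S' ) X' S' $  b ) ) $            match 'b'
X' S' ) X' S' ) X' S' $    ) ) $              output X' → ε
S' ) X' S' ) X' S' $       ) ) $              output S' → ε
) X' S' ) X' S' $          ) ) $              match ')'
X' S' ) X' S' $            ) $                output X' → ε
S' ) X' S' $               ) $                output S' → ε
) X' S' $                  ) $                match ')'
X' S' $                    $                  output X' → ε
S' $                       $                  output S' → ε
$                          $                  accept

The string is accepted.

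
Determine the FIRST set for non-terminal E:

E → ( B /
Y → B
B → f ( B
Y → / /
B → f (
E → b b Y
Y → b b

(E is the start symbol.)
{ '(', 'b' }

From E → ( B /:
  - '(' is a terminal: add '(' and stop
From E → b b Y:
  - b is a terminal: add 'b' and stop

Collecting: FIRST(E) = { '(', 'b' }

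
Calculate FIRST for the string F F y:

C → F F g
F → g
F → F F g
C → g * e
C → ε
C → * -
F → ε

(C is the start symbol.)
FIRST sets of the non-terminals involved (from the grammar, by fixed-point iteration):
  FIRST(F) = { 'g', ε }

To compute FIRST(F F y), process the symbols left to right:
Symbol F is a non-terminal. Add FIRST(F) \ {ε} = { 'g' }
F is nullable (ε ∈ FIRST(F)), continue to the next symbol.
Symbol F is a non-terminal. Add FIRST(F) \ {ε} = { 'g' }
F is nullable (ε ∈ FIRST(F)), continue to the next symbol.
Symbol y is a terminal. Add 'y' and stop.
FIRST(F F y) = { 'g', 'y' }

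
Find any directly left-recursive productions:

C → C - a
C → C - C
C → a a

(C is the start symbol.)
C → C - a: LEFT RECURSIVE (starts with C)
C → C - C: LEFT RECURSIVE (starts with C)
C → a a: starts with a

The grammar has direct left recursion on: C.

Answer: Yes, C is left-recursive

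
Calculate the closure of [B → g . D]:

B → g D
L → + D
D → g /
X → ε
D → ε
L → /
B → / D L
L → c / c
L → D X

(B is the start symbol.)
To compute CLOSURE, for each item [A → α.Bβ] where B is a non-terminal, add [B → .γ] for all productions B → γ; repeat for the newly added items until nothing changes.

Start with: [B → g . D]
  [B → g . D] has the dot before D: add [D → . g /], [D → .]
No further items can be added.

CLOSURE = { [B → g . D], [D → . g /], [D → .] }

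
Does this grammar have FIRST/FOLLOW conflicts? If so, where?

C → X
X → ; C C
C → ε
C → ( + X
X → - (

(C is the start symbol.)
A FIRST/FOLLOW conflict occurs when a non-terminal N has a nullable alternative N → β (β ⇒* ε) and another alternative N → α with FIRST(α) ∩ FOLLOW(N) ≠ ∅: on such a lookahead the parser cannot decide between expanding α and letting N vanish via β.

Nullable non-terminals: C.
FIRST sets used below: FIRST(X) = { '-', ';' }

C: nullable alternative(s) C → ε; FOLLOW(C) = { $, '(', '-', ';' }
  C → X: FIRST \ {ε} = { '-', ';' } — overlaps FOLLOW(C) on { '-', ';' }: CONFLICT
  C → ε: FIRST \ {ε} = { } — this is the only nullable alternative, skip
  C → ( + X: FIRST \ {ε} = { '(' } — overlaps FOLLOW(C) on { '(' }: CONFLICT

X has no nullable alternative, so no FIRST/FOLLOW check is needed there.

So the grammar has 2 FIRST/FOLLOW conflicts (marked CONFLICT above).

Answer: Yes. C → X with FOLLOW(C) on { '-', ';' }; C → '(' '+' X with FOLLOW(C) on { '(' }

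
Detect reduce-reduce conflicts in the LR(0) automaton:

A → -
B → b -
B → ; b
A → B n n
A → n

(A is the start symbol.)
No reduce-reduce conflicts

Augment with A' → A and build the canonical LR(0) collection (I0 = CLOSURE({[A' → . A]}), then GOTO on every symbol after a dot until no new states appear). It has 11 states:
  I0: { [A → . -], [A → . B n n], [A → . n], [A' → . A], [B → . ; b], [B → . b -] }  — shift
  I1: { [A → - .] }  — reduce
  I2: { [B → ; . b] }  — shift
  I3: { [A' → A .] }  — accept
  I4: { [A → B . n n] }  — shift
  I5: { [B → b . -] }  — shift
  I6: { [A → n .] }  — reduce
  I7: { [B → b - .] }  — reduce
  I8: { [A → B n . n] }  — shift
  I9: { [A → B n n .] }  — reduce
  I10: { [B → ; b .] }  — reduce

No state contains more than one complete item.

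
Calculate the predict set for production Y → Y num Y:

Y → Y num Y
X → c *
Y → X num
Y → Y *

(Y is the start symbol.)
PREDICT(Y → Y num Y) = (FIRST(RHS) \ {ε}) ∪ (FOLLOW(Y) if ε ∈ FIRST(RHS), i.e. RHS ⇒* ε)
FIRST(Y) = { 'c' }
FIRST(Y num Y) = { 'c' }
ε ∉ FIRST(Y num Y), so FOLLOW(Y) is not added.
PREDICT(Y → Y num Y) = { 'c' }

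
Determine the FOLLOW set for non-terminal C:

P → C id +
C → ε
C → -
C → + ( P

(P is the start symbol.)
To compute FOLLOW(C), find every occurrence of C on a right-hand side N → α C β: add FIRST(β) \ {ε}, and if β is empty or nullable also add FOLLOW(N). Iterate to a fixed point.

In P → C id +: C is followed by id '+', add FIRST(id '+') \ {ε} = { 'id' }

Taking the union: FOLLOW(C) = { 'id' }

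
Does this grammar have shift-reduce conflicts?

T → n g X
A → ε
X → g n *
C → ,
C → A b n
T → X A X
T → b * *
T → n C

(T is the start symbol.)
Yes — I5: [A → .] vs [C → . ,]

A shift-reduce conflict occurs when an LR(0) state has both:
  - a complete (reduce) item [A → α .] (dot at the end), and
  - a shift item [B → β . c γ] (dot before a terminal).

Augment with T' → T and build the canonical LR(0) collection (I0 = CLOSURE({[T' → . T]}), then GOTO on every symbol after a dot until no new states appear). It has 19 states:
  I0: { [T → . X A X], [T → . b * *], [T → . n C], [T → . n g X], [T' → . T], [X → . g n *] }  — shift
  I1: { [T' → T .] }  — accept
  I2: { [A → .], [T → X . A X] }  — reduce
  I3: { [T → b . * *] }  — shift
  I4: { [X → g . n *] }  — shift
  I5: { [A → .], [C → . ,], [C → . A b n], [T → n . C], [T → n . g X] }  — shift, reduce
  I6: { [C → , .] }  — reduce
  I7: { [C → A . b n] }  — shift
  I8: { [T → n C .] }  — reduce
  I9: { [T → n g . X], [X → . g n *] }  — shift
  I10: { [T → n g X .] }  — reduce
  I11: { [C → A b . n] }  — shift
  I12: { [C → A b n .] }  — reduce
  I13: { [X → g n . *] }  — shift
  I14: { [X → g n * .] }  — reduce
  I15: { [T → b * . *] }  — shift
  I16: { [T → b * * .] }  — reduce
  I17: { [T → X A . X], [X → . g n *] }  — shift
  I18: { [T → X A X .] }  — reduce

I5 contains reduce item [A → .] and shift items [C → . ,], [T → n . g X] — shift-reduce conflict.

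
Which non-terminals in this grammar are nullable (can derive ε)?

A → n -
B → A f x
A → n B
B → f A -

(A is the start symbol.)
There are no ε-productions, so no non-terminal can derive ε.
No non-terminals are nullable.

Answer: None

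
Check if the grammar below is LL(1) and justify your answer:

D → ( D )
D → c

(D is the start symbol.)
A grammar is LL(1) if for each non-terminal N with multiple productions, the predict sets of those productions are pairwise disjoint, where PREDICT(N → α) = (FIRST(α) \ {ε}) ∪ (FOLLOW(N) if α ⇒* ε).

For D:
  PREDICT(D → '(' D ')') = { '(' }
  PREDICT(D → c) = { 'c' }

All predict sets are disjoint. The grammar IS LL(1).

Answer: Yes, the grammar is LL(1).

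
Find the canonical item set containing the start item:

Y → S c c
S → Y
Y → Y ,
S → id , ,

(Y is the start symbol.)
First, augment the grammar with Y' → Y
I₀ = CLOSURE({ [Y' → . Y] }):
  [Y' → . Y] has the dot before Y: add [Y → . S c c], [Y → . Y ,]
  [Y → . S c c] has the dot before S: add [S → . Y], [S → . id , ,]
No further items can be added.

I₀ = { [S → . Y], [S → . id , ,], [Y → . S c c], [Y → . Y ,], [Y' → . Y] }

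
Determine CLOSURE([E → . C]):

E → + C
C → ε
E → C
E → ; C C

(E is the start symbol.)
{ [C → .], [E → . C] }

To compute CLOSURE, for each item [A → α.Bβ] where B is a non-terminal, add [B → .γ] for all productions B → γ; repeat for the newly added items until nothing changes.

Start with: [E → . C]
  [E → . C] has the dot before C: add [C → .]
No further items can be added.

CLOSURE = { [C → .], [E → . C] }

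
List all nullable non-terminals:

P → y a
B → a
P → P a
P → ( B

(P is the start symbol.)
None

There are no ε-productions, so no non-terminal can derive ε.
No non-terminals are nullable.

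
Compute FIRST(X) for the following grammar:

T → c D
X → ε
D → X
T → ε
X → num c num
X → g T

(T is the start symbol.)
To compute FIRST(X), examine every production with X on the left-hand side, reading each right-hand side left to right until a non-nullable symbol is reached.

From X → ε:
  - ε-production, so ε ∈ FIRST(X)
From X → num c num:
  - num is a terminal: add 'num' and stop
From X → g T:
  - g is a terminal: add 'g' and stop

Collecting: FIRST(X) = { 'g', 'num', ε }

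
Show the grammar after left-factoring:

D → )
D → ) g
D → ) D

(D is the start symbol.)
D → ) D'
D' → ε
D' → g
D' → D

Left-factoring transforms A → αβ₁ | αβ₂ into A → αA' and A' → β₁ | β₂
(α is the longest common prefix among the alternatives). Repeat until
no nonterminal has two alternatives with a common prefix.

Round 1: D has alternatives sharing prefix ')'. Introduce D': D → ) D'
  Add: D' → ε
  Add: D' → g
  Add: D' → D

No remaining common prefixes — done.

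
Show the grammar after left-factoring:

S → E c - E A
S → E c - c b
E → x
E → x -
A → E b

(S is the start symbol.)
Left-factoring transforms A → αβ₁ | αβ₂ into A → αA' and A' → β₁ | β₂
(α is the longest common prefix among the alternatives). Repeat until
no nonterminal has two alternatives with a common prefix.

Round 1: S has alternatives sharing prefix 'E c -'. Introduce S': S → E c - S'
  Add: S' → E A
  Add: S' → c b

Round 2: E has alternatives sharing prefix 'x'. Introduce E': E → x E'
  Add: E' → ε
  Add: E' → -

No remaining common prefixes — done.

Resulting grammar:
S → E c - S'
S' → E A
S' → c b
E → x E'
E' → ε
E' → -
A → E b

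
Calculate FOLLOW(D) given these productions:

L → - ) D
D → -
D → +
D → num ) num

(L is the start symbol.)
{ $ }

In L → - ) D: D is at the end, add FOLLOW(L)

The FOLLOW sets referred to above (computed the same way, to a fixed point):
  FOLLOW(L) = { $ }

Taking the union: FOLLOW(D) = { $ }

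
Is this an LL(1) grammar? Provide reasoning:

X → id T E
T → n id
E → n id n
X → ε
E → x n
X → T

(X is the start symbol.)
A grammar is LL(1) if for each non-terminal N with multiple productions, the predict sets of those productions are pairwise disjoint, where PREDICT(N → α) = (FIRST(α) \ {ε}) ∪ (FOLLOW(N) if α ⇒* ε).

Relevant sets:
  FIRST(T) = { 'n' }
  FOLLOW(X) = { $ }

For X:
  PREDICT(X → id T E) = { 'id' }
  PREDICT(X → ε) = { $ }
  PREDICT(X → T) = { 'n' }
For E:
  PREDICT(E → n id n) = { 'n' }
  PREDICT(E → x n) = { 'x' }
T has a single production, so nothing to check there.

All predict sets are disjoint. The grammar IS LL(1).

Answer: Yes, the grammar is LL(1).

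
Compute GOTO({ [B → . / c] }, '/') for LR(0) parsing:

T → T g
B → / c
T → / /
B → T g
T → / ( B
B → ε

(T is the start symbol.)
{ [B → / . c] }

GOTO(I, '/') = CLOSURE({ [A → αX.β] : [A → α.Xβ] ∈ I, X = '/' })

Items with dot before '/', with the dot advanced:
  [B → . / c] → [B → / . c]
Closure adds nothing (no advanced item has the dot before a non-terminal).

GOTO = { [B → / . c] }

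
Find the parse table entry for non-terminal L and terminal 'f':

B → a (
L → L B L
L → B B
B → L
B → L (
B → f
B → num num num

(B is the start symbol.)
L → L B L, L → B B

To find M[L, 'f'], we find productions for L where 'f' is in the predict set (PREDICT(N → α) = (FIRST(α) \ {ε}) ∪ (FOLLOW(N) if α ⇒* ε)).

Relevant sets:
  FIRST(L) = { 'a', 'f', 'num' }
  FIRST(B) = { 'a', 'f', 'num' }

L → L B L: PREDICT = { 'a', 'f', 'num' }
  'f' is in predict set, so this production goes in M[L, 'f']
L → B B: PREDICT = { 'a', 'f', 'num' }
  'f' is in predict set, so this production goes in M[L, 'f']

M[L, 'f'] = L → L B L, L → B B  (a multiply-defined cell — the grammar is not LL(1))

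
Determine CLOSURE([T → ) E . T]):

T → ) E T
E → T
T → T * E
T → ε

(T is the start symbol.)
To compute CLOSURE, for each item [A → α.Bβ] where B is a non-terminal, add [B → .γ] for all productions B → γ; repeat for the newly added items until nothing changes.

Start with: [T → ) E . T]
  [T → ) E . T] has the dot before T: add [T → . ) E T], [T → . T * E], [T → .]
No further items can be added.

CLOSURE = { [T → ) E . T], [T → . ) E T], [T → . T * E], [T → .] }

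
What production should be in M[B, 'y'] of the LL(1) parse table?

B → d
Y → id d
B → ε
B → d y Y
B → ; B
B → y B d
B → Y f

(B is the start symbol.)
To find M[B, 'y'], we find productions for B where 'y' is in the predict set (PREDICT(N → α) = (FIRST(α) \ {ε}) ∪ (FOLLOW(N) if α ⇒* ε)).

Relevant sets:
  FIRST(Y) = { 'id' }
  FOLLOW(B) = { $, 'd' }

B → d: PREDICT = { 'd' }
B → ε: PREDICT = { $, 'd' }
B → d y Y: PREDICT = { 'd' }
B → ; B: PREDICT = { ';' }
B → y B d: PREDICT = { 'y' }
  'y' is in predict set, so this production goes in M[B, 'y']
B → Y f: PREDICT = { 'id' }

M[B, 'y'] = B → y B d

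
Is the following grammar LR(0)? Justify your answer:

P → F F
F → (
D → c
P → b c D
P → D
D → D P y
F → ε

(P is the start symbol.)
No. Shift-reduce conflict between [F → .] and [D → . c]

A grammar is LR(0) if no state in the canonical LR(0) collection has:
  - both a shift item (dot before a terminal) and a complete item (shift-reduce conflict), or
  - two or more complete items (reduce-reduce conflict; the accept item [P' → P .] counts as a complete item here).

Augment with P' → P and build the canonical LR(0) collection (I0 = CLOSURE({[P' → . P]}), then GOTO on every symbol after a dot until no new states appear). It has 12 states:
  I0: { [D → . D P y], [D → . c], [F → . (], [F → .], [P → . D], [P → . F F], [P → . b c D], [P' → . P] }  — shift, reduce
  I1: { [F → ( .] }  — reduce
  I2: { [D → . D P y], [D → . c], [D → D . P y], [F → . (], [F → .], [P → . D], [P → . F F], [P → . b c D], [P → D .] }  — shift, 2 reduces
  I3: { [F → . (], [F → .], [P → F . F] }  — shift, reduce
  I4: { [P' → P .] }  — accept
  I5: { [P → b . c D] }  — shift
  I6: { [D → c .] }  — reduce
  I7: { [D → . D P y], [D → . c], [P → b c . D] }  — shift
  I8: { [D → . D P y], [D → . c], [D → D . P y], [F → . (], [F → .], [P → . D], [P → . F F], [P → . b c D], [P → b c D .] }  — shift, 2 reduces
  I9: { [D → D P . y] }  — shift
  I10: { [D → D P y .] }  — reduce
  I11: { [P → F F .] }  — reduce

Conflict in state I0:
  Shift-reduce conflict between [F → .] and [D → . c]
So the grammar is NOT LR(0).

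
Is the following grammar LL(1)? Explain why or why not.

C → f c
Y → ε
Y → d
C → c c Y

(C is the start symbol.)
Yes, the grammar is LL(1).

A grammar is LL(1) if for each non-terminal N with multiple productions, the predict sets of those productions are pairwise disjoint, where PREDICT(N → α) = (FIRST(α) \ {ε}) ∪ (FOLLOW(N) if α ⇒* ε).

Relevant sets:
  FOLLOW(Y) = { $ }

For C:
  PREDICT(C → f c) = { 'f' }
  PREDICT(C → c c Y) = { 'c' }
For Y:
  PREDICT(Y → ε) = { $ }
  PREDICT(Y → d) = { 'd' }

All predict sets are disjoint. The grammar IS LL(1).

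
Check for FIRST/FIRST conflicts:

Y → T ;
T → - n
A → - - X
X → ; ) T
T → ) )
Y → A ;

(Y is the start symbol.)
FIRST sets of the non-terminals at (or reachable through a nullable prefix from) the front of some alternative:
  FIRST(T) = { ')', '-' }
  FIRST(A) = { '-' }

Productions for Y:
  Y → T ;: FIRST = { ')', '-' }
  Y → A ;: FIRST = { '-' }
Productions for T:
  T → - n: FIRST = { '-' }
  T → ) ): FIRST = { ')' }
A, X have only one production, so no FIRST/FIRST conflict is possible there.

Conflict for Y: Y → T ; and Y → A ;
  Overlap: { '-' }

Answer: Yes. Y → T ';' / Y → A ';' on { '-' }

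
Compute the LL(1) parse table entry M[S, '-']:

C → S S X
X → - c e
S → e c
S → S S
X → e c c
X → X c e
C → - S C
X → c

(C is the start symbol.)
To find M[S, '-'], we find productions for S where '-' is in the predict set (PREDICT(N → α) = (FIRST(α) \ {ε}) ∪ (FOLLOW(N) if α ⇒* ε)).

Relevant sets:
  FIRST(S) = { 'e' }

S → e c: PREDICT = { 'e' }
S → S S: PREDICT = { 'e' }

M[S, '-'] is empty (no production applies)

Answer: Empty (error entry)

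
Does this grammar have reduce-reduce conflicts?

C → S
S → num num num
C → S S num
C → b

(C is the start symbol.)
A reduce-reduce conflict occurs when an LR(0) state has two complete items [A → α .] and [B → β .] — both call for a reduction, and with no lookahead the parser cannot choose between them.

Augment with C' → C and build the canonical LR(0) collection (I0 = CLOSURE({[C' → . C]}), then GOTO on every symbol after a dot until no new states appear). It has 9 states:
  I0: { [C → . S S num], [C → . S], [C → . b], [C' → . C], [S → . num num num] }  — shift
  I1: { [C' → C .] }  — accept
  I2: { [C → S . S num], [C → S .], [S → . num num num] }  — shift, reduce
  I3: { [C → b .] }  — reduce
  I4: { [S → num . num num] }  — shift
  I5: { [S → num num . num] }  — shift
  I6: { [S → num num num .] }  — reduce
  I7: { [C → S S . num] }  — shift
  I8: { [C → S S num .] }  — reduce

No state contains more than one complete item.

Answer: No reduce-reduce conflicts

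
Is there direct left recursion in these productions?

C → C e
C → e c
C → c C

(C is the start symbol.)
Direct left recursion occurs when N → N α for some non-terminal N (the right-hand side begins with the left-hand side itself).

C → C e: LEFT RECURSIVE (starts with C)
C → e c: starts with e
C → c C: starts with c

The grammar has direct left recursion on: C.

Answer: Yes, C is left-recursive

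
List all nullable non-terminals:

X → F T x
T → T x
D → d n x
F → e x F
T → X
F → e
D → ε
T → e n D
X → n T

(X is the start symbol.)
ε-productions: D → ε
So D is immediately nullable.
No further non-terminal can be added: every production for the remaining non-terminals contains a terminal or a non-nullable non-terminal.
Nullable = { 'D' }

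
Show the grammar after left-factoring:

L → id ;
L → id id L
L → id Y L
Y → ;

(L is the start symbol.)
Left-factoring transforms A → αβ₁ | αβ₂ into A → αA' and A' → β₁ | β₂
(α is the longest common prefix among the alternatives). Repeat until
no nonterminal has two alternatives with a common prefix.

Round 1: L has alternatives sharing prefix 'id'. Introduce L': L → id L'
  Add: L' → ;
  Add: L' → id L
  Add: L' → Y L

No remaining common prefixes — done.

Resulting grammar:
L → id L'
L' → ;
L' → id L
L' → Y L
Y → ;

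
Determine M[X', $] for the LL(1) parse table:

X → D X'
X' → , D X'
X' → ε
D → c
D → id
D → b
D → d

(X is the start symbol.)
X' → ε

To find M[X', $], we find productions for X' where $ is in the predict set (PREDICT(N → α) = (FIRST(α) \ {ε}) ∪ (FOLLOW(N) if α ⇒* ε)).

Relevant sets:
  FOLLOW(X') = { $ }

X' → , D X': PREDICT = { ',' }
X' → ε: PREDICT = { $ }
  $ is in predict set, so this production goes in M[X', $]

M[X', $] = X' → ε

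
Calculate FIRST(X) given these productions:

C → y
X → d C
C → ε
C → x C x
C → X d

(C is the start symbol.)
{ 'd' }

To compute FIRST(X), examine every production with X on the left-hand side, reading each right-hand side left to right until a non-nullable symbol is reached.

From X → d C:
  - d is a terminal: add 'd' and stop

Collecting: FIRST(X) = { 'd' }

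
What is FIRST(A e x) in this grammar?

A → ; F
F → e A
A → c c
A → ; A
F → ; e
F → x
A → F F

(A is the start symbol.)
{ ';', 'c', 'e', 'x' }

FIRST sets of the non-terminals involved (from the grammar, by fixed-point iteration):
  FIRST(A) = { ';', 'c', 'e', 'x' }

To compute FIRST(A e x), process the symbols left to right:
Symbol A is a non-terminal. Add FIRST(A) \ {ε} = { ';', 'c', 'e', 'x' }
A is not nullable (ε ∉ FIRST(A)), so stop here.
FIRST(A e x) = { ';', 'c', 'e', 'x' }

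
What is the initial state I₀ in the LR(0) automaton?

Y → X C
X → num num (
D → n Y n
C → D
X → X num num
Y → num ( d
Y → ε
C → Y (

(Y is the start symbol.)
{ [X → . X num num], [X → . num num (], [Y → . X C], [Y → . num ( d], [Y → .], [Y' → . Y] }

First, augment the grammar with Y' → Y
I₀ = CLOSURE({ [Y' → . Y] }):
  [Y' → . Y] has the dot before Y: add [Y → . X C], [Y → . num ( d], [Y → .]
  [Y → . X C] has the dot before X: add [X → . num num (], [X → . X num num]
No further items can be added.

I₀ = { [X → . X num num], [X → . num num (], [Y → . X C], [Y → . num ( d], [Y → .], [Y' → . Y] }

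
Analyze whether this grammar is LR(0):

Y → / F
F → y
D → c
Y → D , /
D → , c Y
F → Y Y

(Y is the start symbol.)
Yes, the grammar is LR(0)

A grammar is LR(0) if no state in the canonical LR(0) collection has:
  - both a shift item (dot before a terminal) and a complete item (shift-reduce conflict), or
  - two or more complete items (reduce-reduce conflict; the accept item [Y' → Y .] counts as a complete item here).

Augment with Y' → Y and build the canonical LR(0) collection (I0 = CLOSURE({[Y' → . Y]}), then GOTO on every symbol after a dot until no new states appear). It has 14 states:
  I0: { [D → . , c Y], [D → . c], [Y → . / F], [Y → . D , /], [Y' → . Y] }  — shift
  I1: { [D → , . c Y] }  — shift
  I2: { [D → . , c Y], [D → . c], [F → . Y Y], [F → . y], [Y → . / F], [Y → . D , /], [Y → / . F] }  — shift
  I3: { [Y → D . , /] }  — shift
  I4: { [Y' → Y .] }  — accept
  I5: { [D → c .] }  — reduce
  I6: { [Y → D , . /] }  — shift
  I7: { [Y → D , / .] }  — reduce
  I8: { [Y → / F .] }  — reduce
  I9: { [D → . , c Y], [D → . c], [F → Y . Y], [Y → . / F], [Y → . D , /] }  — shift
  I10: { [F → y .] }  — reduce
  I11: { [F → Y Y .] }  — reduce
  I12: { [D → , c . Y], [D → . , c Y], [D → . c], [Y → . / F], [Y → . D , /] }  — shift
  I13: { [D → , c Y .] }  — reduce

Every state is either a pure shift/goto state or contains exactly one complete item and nothing to shift — no conflicts. The grammar is LR(0).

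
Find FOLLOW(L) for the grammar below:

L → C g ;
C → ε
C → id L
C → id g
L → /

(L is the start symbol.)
To compute FOLLOW(L), find every occurrence of L on a right-hand side N → α L β: add FIRST(β) \ {ε}, and if β is empty or nullable also add FOLLOW(N). Iterate to a fixed point.

L is the start symbol, so $ ∈ FOLLOW(L).
In C → id L: L is at the end, add FOLLOW(C)

The FOLLOW sets referred to above (computed the same way, to a fixed point):
  FOLLOW(C) = { 'g' }

Taking the union: FOLLOW(L) = { $, 'g' }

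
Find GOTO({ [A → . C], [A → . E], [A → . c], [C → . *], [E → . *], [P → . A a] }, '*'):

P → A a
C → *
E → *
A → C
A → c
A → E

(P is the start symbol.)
GOTO(I, '*') = CLOSURE({ [A → αX.β] : [A → α.Xβ] ∈ I, X = '*' })

Items with dot before '*', with the dot advanced:
  [C → . *] → [C → * .]
  [E → . *] → [E → * .]
Closure adds nothing (no advanced item has the dot before a non-terminal).

GOTO = { [C → * .], [E → * .] }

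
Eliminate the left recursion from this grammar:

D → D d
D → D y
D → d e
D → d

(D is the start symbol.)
D → d e D'
D → d D'
D' → d D'
D' → y D'
D' → ε

D is directly left-recursive. The standard transformation for
  A → A α₁ | ... | A α_m | β₁ | ... | β_n
is
  A  → β₁ A' | ... | β_n A'
  A' → α₁ A' | ... | α_m A' | ε

D → d e becomes D → d e D'
D → d becomes D → d D'
D → D d becomes D' → d D'
D → D y becomes D' → y D'
Add D' → ε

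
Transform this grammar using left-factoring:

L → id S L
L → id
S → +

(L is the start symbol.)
Left-factoring transforms A → αβ₁ | αβ₂ into A → αA' and A' → β₁ | β₂
(α is the longest common prefix among the alternatives). Repeat until
no nonterminal has two alternatives with a common prefix.

Round 1: L has alternatives sharing prefix 'id'. Introduce L': L → id L'
  Add: L' → S L
  Add: L' → ε

No remaining common prefixes — done.

Resulting grammar:
L → id L'
L' → S L
L' → ε
S → +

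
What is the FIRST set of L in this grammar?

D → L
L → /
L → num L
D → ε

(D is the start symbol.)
{ '/', 'num' }

To compute FIRST(L), examine every production with L on the left-hand side, reading each right-hand side left to right until a non-nullable symbol is reached.

From L → /:
  - '/' is a terminal: add '/' and stop
From L → num L:
  - num is a terminal: add 'num' and stop

Collecting: FIRST(L) = { '/', 'num' }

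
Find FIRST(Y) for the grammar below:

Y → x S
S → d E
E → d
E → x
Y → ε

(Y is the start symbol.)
{ 'x', ε }

To compute FIRST(Y), examine every production with Y on the left-hand side, reading each right-hand side left to right until a non-nullable symbol is reached.

From Y → x S:
  - x is a terminal: add 'x' and stop
From Y → ε:
  - ε-production, so ε ∈ FIRST(Y)

Collecting: FIRST(Y) = { 'x', ε }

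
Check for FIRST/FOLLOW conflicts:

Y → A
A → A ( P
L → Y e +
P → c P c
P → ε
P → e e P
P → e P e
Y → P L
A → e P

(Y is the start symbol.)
A FIRST/FOLLOW conflict occurs when a non-terminal N has a nullable alternative N → β (β ⇒* ε) and another alternative N → α with FIRST(α) ∩ FOLLOW(N) ≠ ∅: on such a lookahead the parser cannot decide between expanding α and letting N vanish via β.

Nullable non-terminals: P.

P: nullable alternative(s) P → ε; FOLLOW(P) = { $, '(', 'c', 'e' }
  P → c P c: FIRST \ {ε} = { 'c' } — overlaps FOLLOW(P) on { 'c' }: CONFLICT
  P → ε: FIRST \ {ε} = { } — this is the only nullable alternative, skip
  P → e e P: FIRST \ {ε} = { 'e' } — overlaps FOLLOW(P) on { 'e' }: CONFLICT
  P → e P e: FIRST \ {ε} = { 'e' } — overlaps FOLLOW(P) on { 'e' }: CONFLICT

A, L, Y have no nullable alternative, so no FIRST/FOLLOW check is needed there.

So the grammar has 3 FIRST/FOLLOW conflicts (marked CONFLICT above).

Answer: Yes. P → c P c with FOLLOW(P) on { 'c' }; P → e e P with FOLLOW(P) on { 'e' }; P → e P e with FOLLOW(P) on { 'e' }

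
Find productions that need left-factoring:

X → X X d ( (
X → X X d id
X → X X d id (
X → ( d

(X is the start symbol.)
Left-factoring is needed when two productions for the same non-terminal
share a common prefix on the right-hand side.

Productions for X:
  X → X X d ( (
  X → X X d id
  X → X X d id (
  X → ( d

Found common prefix 'X X d' in productions for X

Answer: Yes, X has productions with common prefix 'X X d'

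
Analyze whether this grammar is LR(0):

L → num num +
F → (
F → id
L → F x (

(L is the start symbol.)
Yes, the grammar is LR(0)

A grammar is LR(0) if no state in the canonical LR(0) collection has:
  - both a shift item (dot before a terminal) and a complete item (shift-reduce conflict), or
  - two or more complete items (reduce-reduce conflict; the accept item [L' → L .] counts as a complete item here).

Augment with L' → L and build the canonical LR(0) collection (I0 = CLOSURE({[L' → . L]}), then GOTO on every symbol after a dot until no new states appear). It has 10 states:
  I0: { [F → . (], [F → . id], [L → . F x (], [L → . num num +], [L' → . L] }  — shift
  I1: { [F → ( .] }  — reduce
  I2: { [L → F . x (] }  — shift
  I3: { [L' → L .] }  — accept
  I4: { [F → id .] }  — reduce
  I5: { [L → num . num +] }  — shift
  I6: { [L → num num . +] }  — shift
  I7: { [L → num num + .] }  — reduce
  I8: { [L → F x . (] }  — shift
  I9: { [L → F x ( .] }  — reduce

Every state is either a pure shift/goto state or contains exactly one complete item and nothing to shift — no conflicts. The grammar is LR(0).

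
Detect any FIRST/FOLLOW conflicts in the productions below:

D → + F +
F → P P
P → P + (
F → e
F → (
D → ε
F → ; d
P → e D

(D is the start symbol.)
A FIRST/FOLLOW conflict occurs when a non-terminal N has a nullable alternative N → β (β ⇒* ε) and another alternative N → α with FIRST(α) ∩ FOLLOW(N) ≠ ∅: on such a lookahead the parser cannot decide between expanding α and letting N vanish via β.

Nullable non-terminals: D.

D: nullable alternative(s) D → ε; FOLLOW(D) = { $, '+', 'e' }
  D → + F +: FIRST \ {ε} = { '+' } — overlaps FOLLOW(D) on { '+' }: CONFLICT
  D → ε: FIRST \ {ε} = { } — this is the only nullable alternative, skip

F, P have no nullable alternative, so no FIRST/FOLLOW check is needed there.

So the grammar has 1 FIRST/FOLLOW conflict (marked CONFLICT above).

Answer: Yes. D → '+' F '+' with FOLLOW(D) on { '+' }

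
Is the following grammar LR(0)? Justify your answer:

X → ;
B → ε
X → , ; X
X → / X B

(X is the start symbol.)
Yes, the grammar is LR(0)

A grammar is LR(0) if no state in the canonical LR(0) collection has:
  - both a shift item (dot before a terminal) and a complete item (shift-reduce conflict), or
  - two or more complete items (reduce-reduce conflict; the accept item [X' → X .] counts as a complete item here).

Augment with X' → X and build the canonical LR(0) collection (I0 = CLOSURE({[X' → . X]}), then GOTO on every symbol after a dot until no new states appear). It has 9 states:
  I0: { [X → . , ; X], [X → . / X B], [X → . ;], [X' → . X] }  — shift
  I1: { [X → , . ; X] }  — shift
  I2: { [X → . , ; X], [X → . / X B], [X → . ;], [X → / . X B] }  — shift
  I3: { [X → ; .] }  — reduce
  I4: { [X' → X .] }  — accept
  I5: { [B → .], [X → / X . B] }  — reduce
  I6: { [X → / X B .] }  — reduce
  I7: { [X → , ; . X], [X → . , ; X], [X → . / X B], [X → . ;] }  — shift
  I8: { [X → , ; X .] }  — reduce

Every state is either a pure shift/goto state or contains exactly one complete item and nothing to shift — no conflicts. The grammar is LR(0).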